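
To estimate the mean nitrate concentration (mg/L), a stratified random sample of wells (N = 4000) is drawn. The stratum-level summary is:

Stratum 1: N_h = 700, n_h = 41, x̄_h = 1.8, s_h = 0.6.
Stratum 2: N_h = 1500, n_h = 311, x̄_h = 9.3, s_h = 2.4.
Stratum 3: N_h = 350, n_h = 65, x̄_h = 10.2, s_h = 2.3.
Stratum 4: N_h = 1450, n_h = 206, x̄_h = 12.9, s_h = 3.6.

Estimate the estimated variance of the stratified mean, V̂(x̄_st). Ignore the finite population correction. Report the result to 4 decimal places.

V̂(x̄_st) ≈ 0.0118

V̂(x̄_st) = Σ W_h² s_h²/n_h, with W_h = N_h/N and N = 4000:
  stratum 1: (700/4000)²·0.6²/41 = 0.000268902
  stratum 2: (1500/4000)²·2.4²/311 = 0.0026045
  stratum 3: (350/4000)²·2.3²/65 = 0.000623101
  stratum 4: (1450/4000)²·3.6²/206 = 0.00826711
V̂(x̄_st) = 0.0117636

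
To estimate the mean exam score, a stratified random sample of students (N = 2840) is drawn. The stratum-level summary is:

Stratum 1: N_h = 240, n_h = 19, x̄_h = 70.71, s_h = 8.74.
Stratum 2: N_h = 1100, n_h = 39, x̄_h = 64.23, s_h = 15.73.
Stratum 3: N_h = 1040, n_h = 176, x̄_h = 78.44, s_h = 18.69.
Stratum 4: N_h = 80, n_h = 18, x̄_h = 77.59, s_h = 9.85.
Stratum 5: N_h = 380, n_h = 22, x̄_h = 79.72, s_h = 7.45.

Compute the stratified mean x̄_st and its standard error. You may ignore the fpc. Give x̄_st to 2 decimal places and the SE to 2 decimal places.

x̄_st = Σ W_h x̄_h = (240·70.71 + 1100·64.23 + 1040·78.44 + 80·77.59 + 380·79.72)/2840 = 72.43021
V̂(x̄_st) = Σ W_h² s_h²/n_h, with W_h = N_h/N and N = 2840:
  stratum 1: (240/2840)²·8.74²/19 = 0.0287114
  stratum 2: (1100/2840)²·15.73²/39 = 0.951791
  stratum 3: (1040/2840)²·18.69²/176 = 0.266156
  stratum 4: (80/2840)²·9.85²/18 = 0.00427704
  stratum 5: (380/2840)²·7.45²/22 = 0.0451669
V̂(x̄_st) = 1.2961
SE(x̄_st) = √1.2961 = 1.13846

x̄_st ≈ 72.43, SE ≈ 1.14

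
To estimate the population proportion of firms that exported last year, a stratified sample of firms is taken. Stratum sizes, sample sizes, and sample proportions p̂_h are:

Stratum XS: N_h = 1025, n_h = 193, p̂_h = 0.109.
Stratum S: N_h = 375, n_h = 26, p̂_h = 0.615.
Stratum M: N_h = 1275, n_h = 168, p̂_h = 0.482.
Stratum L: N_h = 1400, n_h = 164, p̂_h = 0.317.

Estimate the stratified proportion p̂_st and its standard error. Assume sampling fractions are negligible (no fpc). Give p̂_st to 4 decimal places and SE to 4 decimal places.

p̂_st ≈ 0.3437, SE ≈ 0.0204

N = 4075; stratum weights W_h = N_h/N.
p̂_st = Σ W_h p̂_h = (1025·0.109 + 375·0.615 + 1275·0.482 + 1400·0.317)/4075 = 0.34373
V̂(p̂_st) = Σ W_h² p̂_h(1−p̂_h)/(n_h−1):
  stratum XS: (1025/4075)²·0.109·0.891/192 = 3.20034e-05
  stratum S: (375/4075)²·0.615·0.385/25 = 8.02053e-05
  stratum M: (1275/4075)²·0.482·0.518/167 = 0.000146361
  stratum L: (1400/4075)²·0.317·0.683/163 = 0.000156781
V̂(p̂_st) = 0.000415351; SE = √V̂ = 0.0203802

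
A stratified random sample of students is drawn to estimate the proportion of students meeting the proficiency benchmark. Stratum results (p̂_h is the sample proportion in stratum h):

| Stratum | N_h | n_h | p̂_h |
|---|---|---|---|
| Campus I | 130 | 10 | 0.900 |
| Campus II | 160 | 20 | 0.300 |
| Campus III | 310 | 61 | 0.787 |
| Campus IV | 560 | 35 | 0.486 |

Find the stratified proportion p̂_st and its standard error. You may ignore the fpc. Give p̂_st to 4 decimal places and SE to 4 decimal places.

p̂_st ≈ 0.5872, SE ≈ 0.0474

N = 1160; stratum weights W_h = N_h/N.
p̂_st = Σ W_h p̂_h = (130·0.900 + 160·0.300 + 310·0.787 + 560·0.486)/1160 = 0.58718
V̂(p̂_st) = Σ W_h² p̂_h(1−p̂_h)/(n_h−1):
  stratum Campus I: (130/1160)²·0.900·0.100/9 = 0.000125595
  stratum Campus II: (160/1160)²·0.300·0.700/19 = 0.000210276
  stratum Campus III: (310/1160)²·0.787·0.213/60 = 0.000199531
  stratum Campus IV: (560/1160)²·0.486·0.514/34 = 0.0017123
V̂(p̂_st) = 0.0022477; SE = √V̂ = 0.04741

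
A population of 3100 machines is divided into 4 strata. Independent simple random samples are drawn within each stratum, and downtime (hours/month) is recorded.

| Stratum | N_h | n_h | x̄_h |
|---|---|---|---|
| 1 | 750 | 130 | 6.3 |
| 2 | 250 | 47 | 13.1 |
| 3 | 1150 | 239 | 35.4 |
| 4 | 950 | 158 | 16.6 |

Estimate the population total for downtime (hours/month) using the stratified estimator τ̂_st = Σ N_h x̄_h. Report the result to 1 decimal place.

τ̂_st ≈ 64480.0

τ̂_st = Σ N_h x̄_h = 750·6.3 + 250·13.1 + 1150·35.4 + 950·16.6 = 64480.0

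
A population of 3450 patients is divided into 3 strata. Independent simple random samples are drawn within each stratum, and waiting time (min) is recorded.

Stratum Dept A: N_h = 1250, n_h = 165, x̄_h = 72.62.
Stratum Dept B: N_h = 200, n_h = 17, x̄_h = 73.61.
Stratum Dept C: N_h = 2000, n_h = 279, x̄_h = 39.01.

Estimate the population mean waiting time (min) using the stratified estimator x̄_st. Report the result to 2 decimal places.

x̄_st ≈ 53.19

N = Σ N_h = 3450. Stratum weights W_h = N_h/N.
x̄_st = (1250·72.62 + 200·73.61 + 2000·39.01) / 3450 = 53.1933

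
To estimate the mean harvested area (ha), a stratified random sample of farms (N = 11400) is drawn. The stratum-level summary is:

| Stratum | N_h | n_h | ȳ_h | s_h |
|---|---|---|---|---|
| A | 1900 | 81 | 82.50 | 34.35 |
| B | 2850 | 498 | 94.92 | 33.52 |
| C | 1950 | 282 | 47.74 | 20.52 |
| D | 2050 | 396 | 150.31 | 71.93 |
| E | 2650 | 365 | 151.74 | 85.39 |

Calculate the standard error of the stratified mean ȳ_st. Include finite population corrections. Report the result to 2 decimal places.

V̂(ȳ_st) = Σ W_h² (1 − n_h/N_h) s_h²/n_h, with W_h = N_h/N and N = 11400:
  stratum A: (1900/11400)²·(1 − 81/1900)·34.35²/81 = 0.387387
  stratum B: (2850/11400)²·(1 − 498/2850)·33.52²/498 = 0.116373
  stratum C: (1950/11400)²·(1 − 282/1950)·20.52²/282 = 0.0373703
  stratum D: (2050/11400)²·(1 − 396/2050)·71.93²/396 = 0.340882
  stratum E: (2650/11400)²·(1 − 365/2650)·85.39²/365 = 0.930772
V̂(ȳ_st) = 1.81278
SE(ȳ_st) = √1.81278 = 1.3464

SE(ȳ_st) ≈ 1.35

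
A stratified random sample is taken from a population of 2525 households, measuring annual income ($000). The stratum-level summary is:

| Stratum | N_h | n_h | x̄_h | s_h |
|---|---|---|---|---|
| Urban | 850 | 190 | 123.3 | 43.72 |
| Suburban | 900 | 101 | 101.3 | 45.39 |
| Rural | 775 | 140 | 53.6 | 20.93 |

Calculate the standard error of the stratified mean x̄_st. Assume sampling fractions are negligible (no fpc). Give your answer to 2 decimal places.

V̂(x̄_st) = Σ W_h² s_h²/n_h, with W_h = N_h/N and N = 2525:
  stratum Urban: (850/2525)²·43.72²/190 = 1.14004
  stratum Suburban: (900/2525)²·45.39²/101 = 2.59156
  stratum Rural: (775/2525)²·20.93²/140 = 0.294775
V̂(x̄_st) = 4.02638
SE(x̄_st) = √4.02638 = 2.00658

SE(x̄_st) ≈ 2.01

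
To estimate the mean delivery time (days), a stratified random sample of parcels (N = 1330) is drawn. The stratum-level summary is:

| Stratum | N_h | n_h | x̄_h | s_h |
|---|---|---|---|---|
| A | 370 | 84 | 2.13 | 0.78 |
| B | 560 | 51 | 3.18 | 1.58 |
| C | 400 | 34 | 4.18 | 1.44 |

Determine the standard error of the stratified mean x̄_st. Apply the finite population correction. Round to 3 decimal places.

V̂(x̄_st) = Σ W_h² (1 − n_h/N_h) s_h²/n_h, with W_h = N_h/N and N = 1330:
  stratum A: (370/1330)²·(1 − 84/370)·0.78²/84 = 0.000433286
  stratum B: (560/1330)²·(1 − 51/560)·1.58²/51 = 0.00788763
  stratum C: (400/1330)²·(1 − 34/400)·1.44²/34 = 0.00504759
V̂(x̄_st) = 0.0133685
SE(x̄_st) = √0.0133685 = 0.115622

SE(x̄_st) ≈ 0.116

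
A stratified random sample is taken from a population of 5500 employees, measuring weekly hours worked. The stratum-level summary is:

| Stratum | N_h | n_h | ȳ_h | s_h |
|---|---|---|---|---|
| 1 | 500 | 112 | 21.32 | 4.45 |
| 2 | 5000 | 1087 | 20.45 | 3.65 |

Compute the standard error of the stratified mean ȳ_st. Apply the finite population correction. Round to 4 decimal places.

SE(ȳ_st) ≈ 0.0952

V̂(ȳ_st) = Σ W_h² (1 − n_h/N_h) s_h²/n_h, with W_h = N_h/N and N = 5500:
  stratum 1: (500/5500)²·(1 − 112/500)·4.45²/112 = 0.00113391
  stratum 2: (5000/5500)²·(1 − 1087/5000)·3.65²/1087 = 0.00792703
V̂(ȳ_st) = 0.00906094
SE(ȳ_st) = √0.00906094 = 0.095189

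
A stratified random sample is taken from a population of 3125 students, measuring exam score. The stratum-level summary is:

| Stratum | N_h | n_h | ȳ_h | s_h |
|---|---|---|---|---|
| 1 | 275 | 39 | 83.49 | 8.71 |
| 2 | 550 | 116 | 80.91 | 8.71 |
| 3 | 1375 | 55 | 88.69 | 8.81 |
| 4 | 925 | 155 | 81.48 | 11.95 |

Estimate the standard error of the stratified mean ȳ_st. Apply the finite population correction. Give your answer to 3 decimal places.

SE(ȳ_st) ≈ 0.599

V̂(ȳ_st) = Σ W_h² (1 − n_h/N_h) s_h²/n_h, with W_h = N_h/N and N = 3125:
  stratum 1: (275/3125)²·(1 − 39/275)·8.71²/39 = 0.0129276
  stratum 2: (550/3125)²·(1 − 116/550)·8.71²/116 = 0.0159857
  stratum 3: (1375/3125)²·(1 − 55/1375)·8.81²/55 = 0.26228
  stratum 4: (925/3125)²·(1 − 155/925)·11.95²/155 = 0.0671949
V̂(ȳ_st) = 0.358388
SE(ȳ_st) = √0.358388 = 0.598656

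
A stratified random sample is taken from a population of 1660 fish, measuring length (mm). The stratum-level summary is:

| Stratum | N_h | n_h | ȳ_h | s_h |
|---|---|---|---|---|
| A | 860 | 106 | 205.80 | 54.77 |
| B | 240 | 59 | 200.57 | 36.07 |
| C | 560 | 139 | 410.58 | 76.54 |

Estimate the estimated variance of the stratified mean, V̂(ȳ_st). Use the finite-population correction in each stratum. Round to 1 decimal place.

V̂(ȳ_st) = Σ W_h² (1 − n_h/N_h) s_h²/n_h, with W_h = N_h/N and N = 1660:
  stratum A: (860/1660)²·(1 − 106/860)·54.77²/106 = 6.65937
  stratum B: (240/1660)²·(1 − 59/240)·36.07²/59 = 0.347627
  stratum C: (560/1660)²·(1 − 139/560)·76.54²/139 = 3.60592
V̂(ȳ_st) = 10.6129

V̂(ȳ_st) ≈ 10.6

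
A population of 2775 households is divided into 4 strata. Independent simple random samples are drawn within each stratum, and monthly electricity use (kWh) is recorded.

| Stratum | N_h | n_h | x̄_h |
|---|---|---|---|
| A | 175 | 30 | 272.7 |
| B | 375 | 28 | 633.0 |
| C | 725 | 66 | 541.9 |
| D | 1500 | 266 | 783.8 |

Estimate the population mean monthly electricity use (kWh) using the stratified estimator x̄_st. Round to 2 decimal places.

N = Σ N_h = 2775. Stratum weights W_h = N_h/N.
x̄_st = (175·272.7 + 375·633.0 + 725·541.9 + 1500·783.8) / 2775 = 667.9910

x̄_st ≈ 667.99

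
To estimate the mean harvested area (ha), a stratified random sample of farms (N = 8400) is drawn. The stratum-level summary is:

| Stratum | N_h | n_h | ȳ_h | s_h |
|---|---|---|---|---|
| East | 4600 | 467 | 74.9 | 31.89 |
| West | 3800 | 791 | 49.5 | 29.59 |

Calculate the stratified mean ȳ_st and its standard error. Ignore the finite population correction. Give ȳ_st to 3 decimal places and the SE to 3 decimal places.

ȳ_st ≈ 63.410, SE ≈ 0.938

ȳ_st = Σ W_h ȳ_h = (4600·74.9 + 3800·49.5)/8400 = 63.40952
V̂(ȳ_st) = Σ W_h² s_h²/n_h, with W_h = N_h/N and N = 8400:
  stratum East: (4600/8400)²·31.89²/467 = 0.653054
  stratum West: (3800/8400)²·29.59²/791 = 0.226528
V̂(ȳ_st) = 0.879582
SE(ȳ_st) = √0.879582 = 0.937861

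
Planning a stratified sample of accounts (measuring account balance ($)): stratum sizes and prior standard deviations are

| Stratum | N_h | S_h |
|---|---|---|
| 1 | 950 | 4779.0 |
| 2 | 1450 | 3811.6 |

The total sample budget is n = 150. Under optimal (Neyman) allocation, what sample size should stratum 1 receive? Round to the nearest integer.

Neyman allocation: n_h = n · N_h S_h / Σ N_i S_i, with n = 150.
  stratum 1: N_h·S_h = 950·4779.0 = 4540050.00
  stratum 2: N_h·S_h = 1450·3811.6 = 5526820.00
Σ N_h S_h = 10066870.00
n for stratum 1 = 150·4540050.00/10066870.00 = 67.648 → 68

68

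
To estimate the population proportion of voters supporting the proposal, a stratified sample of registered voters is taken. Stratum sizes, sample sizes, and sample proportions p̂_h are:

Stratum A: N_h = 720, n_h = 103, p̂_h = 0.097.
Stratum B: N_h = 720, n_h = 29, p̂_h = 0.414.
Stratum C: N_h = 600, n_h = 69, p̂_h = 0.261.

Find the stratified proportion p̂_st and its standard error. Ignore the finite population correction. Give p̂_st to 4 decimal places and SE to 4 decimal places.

N = 2040; stratum weights W_h = N_h/N.
p̂_st = Σ W_h p̂_h = (720·0.097 + 720·0.414 + 600·0.261)/2040 = 0.25712
V̂(p̂_st) = Σ W_h² p̂_h(1−p̂_h)/(n_h−1):
  stratum A: (720/2040)²·0.097·0.903/102 = 0.00010697
  stratum B: (720/2040)²·0.414·0.586/28 = 0.00107931
  stratum C: (600/2040)²·0.261·0.739/68 = 0.000245368
V̂(p̂_st) = 0.00143164; SE = √V̂ = 0.0378371

p̂_st ≈ 0.2571, SE ≈ 0.0378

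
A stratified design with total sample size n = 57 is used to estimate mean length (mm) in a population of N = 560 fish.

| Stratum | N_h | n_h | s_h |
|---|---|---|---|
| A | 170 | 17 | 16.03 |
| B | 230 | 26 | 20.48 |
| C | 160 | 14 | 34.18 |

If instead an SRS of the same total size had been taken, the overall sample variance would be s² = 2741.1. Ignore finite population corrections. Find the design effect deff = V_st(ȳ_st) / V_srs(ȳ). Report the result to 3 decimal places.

V̂(ȳ_st) = Σ W_h² s_h²/n_h, with W_h = N_h/N and N = 560:
  stratum A: (170/560)²·16.03²/17 = 1.39296
  stratum B: (230/560)²·20.48²/26 = 2.72124
  stratum C: (160/560)²·34.18²/14 = 6.81208
V_st = 10.9263
V_srs = s²/n = 2741.1/57 = 48.0895
deff = V_st / V_srs = 10.9263/48.0895 = 0.2272

deff ≈ 0.227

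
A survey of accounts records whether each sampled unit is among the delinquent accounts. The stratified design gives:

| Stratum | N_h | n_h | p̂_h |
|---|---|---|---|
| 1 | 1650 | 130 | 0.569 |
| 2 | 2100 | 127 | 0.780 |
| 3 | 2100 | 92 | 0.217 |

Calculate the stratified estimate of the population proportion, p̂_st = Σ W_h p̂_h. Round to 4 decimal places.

p̂_st ≈ 0.5184

N = 5850; stratum weights W_h = N_h/N.
p̂_st = Σ W_h p̂_h = (1650·0.569 + 2100·0.780 + 2100·0.217)/5850 = 0.51838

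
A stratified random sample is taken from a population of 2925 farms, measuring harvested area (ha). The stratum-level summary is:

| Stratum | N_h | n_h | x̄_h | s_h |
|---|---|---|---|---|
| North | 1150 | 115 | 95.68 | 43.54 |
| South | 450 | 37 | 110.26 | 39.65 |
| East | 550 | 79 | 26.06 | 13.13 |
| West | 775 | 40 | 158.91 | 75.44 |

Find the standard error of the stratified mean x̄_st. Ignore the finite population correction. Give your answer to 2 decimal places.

SE(x̄_st) ≈ 3.69

V̂(x̄_st) = Σ W_h² s_h²/n_h, with W_h = N_h/N and N = 2925:
  stratum North: (1150/2925)²·43.54²/115 = 2.54814
  stratum South: (450/2925)²·39.65²/37 = 1.00568
  stratum East: (550/2925)²·13.13²/79 = 0.0771571
  stratum West: (775/2925)²·75.44²/40 = 9.98838
V̂(x̄_st) = 13.6194
SE(x̄_st) = √13.6194 = 3.69044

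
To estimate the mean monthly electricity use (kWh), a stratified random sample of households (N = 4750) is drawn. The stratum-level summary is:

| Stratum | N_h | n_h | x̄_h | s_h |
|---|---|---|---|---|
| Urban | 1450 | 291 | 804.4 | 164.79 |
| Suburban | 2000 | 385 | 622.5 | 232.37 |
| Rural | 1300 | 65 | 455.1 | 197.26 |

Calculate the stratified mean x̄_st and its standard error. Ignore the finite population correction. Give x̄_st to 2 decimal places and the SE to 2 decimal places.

x̄_st ≈ 632.21, SE ≈ 8.85

x̄_st = Σ W_h x̄_h = (1450·804.4 + 2000·622.5 + 1300·455.1)/4750 = 632.21263
V̂(x̄_st) = Σ W_h² s_h²/n_h, with W_h = N_h/N and N = 4750:
  stratum Urban: (1450/4750)²·164.79²/291 = 8.69596
  stratum Suburban: (2000/4750)²·232.37²/385 = 24.8641
  stratum Rural: (1300/4750)²·197.26²/65 = 44.8399
V̂(x̄_st) = 78.3999
SE(x̄_st) = √78.3999 = 8.85437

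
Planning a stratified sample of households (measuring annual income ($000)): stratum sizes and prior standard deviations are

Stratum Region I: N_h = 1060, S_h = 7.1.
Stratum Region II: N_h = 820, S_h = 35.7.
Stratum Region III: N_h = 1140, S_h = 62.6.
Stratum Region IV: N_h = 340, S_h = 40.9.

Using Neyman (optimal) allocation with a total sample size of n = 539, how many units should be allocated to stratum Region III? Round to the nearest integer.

Neyman allocation: n_h = n · N_h S_h / Σ N_i S_i, with n = 539.
  stratum Region I: N_h·S_h = 1060·7.1 = 7526.00
  stratum Region II: N_h·S_h = 820·35.7 = 29274.00
  stratum Region III: N_h·S_h = 1140·62.6 = 71364.00
  stratum Region IV: N_h·S_h = 340·40.9 = 13906.00
Σ N_h S_h = 122070.00
n for stratum Region III = 539·71364.00/122070.00 = 315.108 → 315

315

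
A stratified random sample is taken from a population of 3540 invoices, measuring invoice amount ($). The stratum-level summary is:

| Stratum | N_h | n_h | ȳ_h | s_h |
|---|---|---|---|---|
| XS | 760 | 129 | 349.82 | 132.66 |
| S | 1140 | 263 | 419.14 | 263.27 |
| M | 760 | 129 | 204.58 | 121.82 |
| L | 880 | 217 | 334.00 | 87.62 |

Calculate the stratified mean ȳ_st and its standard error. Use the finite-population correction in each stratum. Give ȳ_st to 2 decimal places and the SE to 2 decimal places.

ȳ_st = Σ W_h ȳ_h = (760·349.82 + 1140·419.14 + 760·204.58 + 880·334.00)/3540 = 337.02927
V̂(ȳ_st) = Σ W_h² (1 − n_h/N_h) s_h²/n_h, with W_h = N_h/N and N = 3540:
  stratum XS: (760/3540)²·(1 − 129/760)·132.66²/129 = 5.22068
  stratum S: (1140/3540)²·(1 − 263/1140)·263.27²/263 = 21.0254
  stratum M: (760/3540)²·(1 − 129/760)·121.82²/129 = 4.40234
  stratum L: (880/3540)²·(1 − 217/880)·87.62²/217 = 1.64716
V̂(ȳ_st) = 32.2956
SE(ȳ_st) = √32.2956 = 5.68292

ȳ_st ≈ 337.03, SE ≈ 5.68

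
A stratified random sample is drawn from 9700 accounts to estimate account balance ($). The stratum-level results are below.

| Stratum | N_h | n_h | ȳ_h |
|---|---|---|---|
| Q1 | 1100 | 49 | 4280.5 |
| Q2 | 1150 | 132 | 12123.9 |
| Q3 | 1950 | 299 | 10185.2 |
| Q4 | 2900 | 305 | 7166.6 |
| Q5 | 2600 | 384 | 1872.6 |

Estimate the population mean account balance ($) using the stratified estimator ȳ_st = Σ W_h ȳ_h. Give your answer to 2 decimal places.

ȳ_st ≈ 6614.85

N = Σ N_h = 9700. Stratum weights W_h = N_h/N.
ȳ_st = (1100·4280.5 + 1150·12123.9 + 1950·10185.2 + 2900·7166.6 + 2600·1872.6) / 9700 = 6614.8531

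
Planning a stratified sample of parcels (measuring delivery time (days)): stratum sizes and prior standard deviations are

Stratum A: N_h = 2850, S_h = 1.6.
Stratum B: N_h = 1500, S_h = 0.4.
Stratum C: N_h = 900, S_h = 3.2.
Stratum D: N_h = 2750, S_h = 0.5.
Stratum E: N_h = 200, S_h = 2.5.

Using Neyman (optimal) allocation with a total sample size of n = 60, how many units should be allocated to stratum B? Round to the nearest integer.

4

Neyman allocation: n_h = n · N_h S_h / Σ N_i S_i, with n = 60.
  stratum A: N_h·S_h = 2850·1.6 = 4560.00
  stratum B: N_h·S_h = 1500·0.4 = 600.00
  stratum C: N_h·S_h = 900·3.2 = 2880.00
  stratum D: N_h·S_h = 2750·0.5 = 1375.00
  stratum E: N_h·S_h = 200·2.5 = 500.00
Σ N_h S_h = 9915.00
n for stratum B = 60·600.00/9915.00 = 3.631 → 4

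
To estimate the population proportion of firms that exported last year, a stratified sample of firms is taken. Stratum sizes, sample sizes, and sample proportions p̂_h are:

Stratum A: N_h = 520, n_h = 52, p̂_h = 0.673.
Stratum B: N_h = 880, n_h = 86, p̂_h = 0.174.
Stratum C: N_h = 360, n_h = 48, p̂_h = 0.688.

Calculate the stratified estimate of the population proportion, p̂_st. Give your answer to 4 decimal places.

N = 1760; stratum weights W_h = N_h/N.
p̂_st = Σ W_h p̂_h = (520·0.673 + 880·0.174 + 360·0.688)/1760 = 0.42657

p̂_st ≈ 0.4266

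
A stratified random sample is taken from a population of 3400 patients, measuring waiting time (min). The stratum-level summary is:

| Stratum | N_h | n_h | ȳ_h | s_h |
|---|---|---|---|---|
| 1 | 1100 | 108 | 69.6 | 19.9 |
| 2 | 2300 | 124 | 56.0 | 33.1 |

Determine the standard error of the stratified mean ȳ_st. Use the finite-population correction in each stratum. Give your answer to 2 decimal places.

SE(ȳ_st) ≈ 2.04

V̂(ȳ_st) = Σ W_h² (1 − n_h/N_h) s_h²/n_h, with W_h = N_h/N and N = 3400:
  stratum 1: (1100/3400)²·(1 − 108/1100)·19.9²/108 = 0.346122
  stratum 2: (2300/3400)²·(1 − 124/2300)·33.1²/124 = 3.82528
V̂(ȳ_st) = 4.1714
SE(ȳ_st) = √4.1714 = 2.0424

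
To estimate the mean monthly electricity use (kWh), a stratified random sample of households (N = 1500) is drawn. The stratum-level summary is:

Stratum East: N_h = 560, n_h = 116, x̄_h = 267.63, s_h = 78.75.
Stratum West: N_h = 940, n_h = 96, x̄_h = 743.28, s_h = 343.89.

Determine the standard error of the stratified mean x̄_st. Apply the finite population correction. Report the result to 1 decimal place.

V̂(x̄_st) = Σ W_h² (1 − n_h/N_h) s_h²/n_h, with W_h = N_h/N and N = 1500:
  stratum East: (560/1500)²·(1 − 116/560)·78.75²/116 = 5.90788
  stratum West: (940/1500)²·(1 − 96/940)·343.89²/96 = 434.366
V̂(x̄_st) = 440.274
SE(x̄_st) = √440.274 = 20.9827

SE(x̄_st) ≈ 21.0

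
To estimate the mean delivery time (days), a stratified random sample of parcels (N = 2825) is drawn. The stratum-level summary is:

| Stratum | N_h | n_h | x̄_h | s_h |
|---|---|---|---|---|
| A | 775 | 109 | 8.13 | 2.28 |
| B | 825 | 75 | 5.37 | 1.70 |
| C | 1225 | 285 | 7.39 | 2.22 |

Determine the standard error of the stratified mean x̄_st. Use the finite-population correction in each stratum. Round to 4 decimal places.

SE(x̄_st) ≈ 0.0926

V̂(x̄_st) = Σ W_h² (1 − n_h/N_h) s_h²/n_h, with W_h = N_h/N and N = 2825:
  stratum A: (775/2825)²·(1 − 109/775)·2.28²/109 = 0.00308448
  stratum B: (825/2825)²·(1 − 75/825)·1.70²/75 = 0.00298755
  stratum C: (1225/2825)²·(1 − 285/1225)·2.22²/285 = 0.0024951
V̂(x̄_st) = 0.00856713
SE(x̄_st) = √0.00856713 = 0.0925588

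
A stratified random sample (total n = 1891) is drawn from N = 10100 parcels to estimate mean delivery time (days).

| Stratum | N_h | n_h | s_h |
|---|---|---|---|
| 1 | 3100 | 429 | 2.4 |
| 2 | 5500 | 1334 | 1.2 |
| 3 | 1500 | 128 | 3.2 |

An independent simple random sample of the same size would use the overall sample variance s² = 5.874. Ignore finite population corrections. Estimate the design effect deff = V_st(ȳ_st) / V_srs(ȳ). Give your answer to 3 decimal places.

V̂(ȳ_st) = Σ W_h² s_h²/n_h, with W_h = N_h/N and N = 10100:
  stratum 1: (3100/10100)²·2.4²/429 = 0.00126487
  stratum 2: (5500/10100)²·1.2²/1334 = 0.000320103
  stratum 3: (1500/10100)²·3.2²/128 = 0.00176453
V_st = 0.00334951
V_srs = s²/n = 5.874/1891 = 0.00310629
deff = V_st / V_srs = 0.00334951/0.00310629 = 1.0783

deff ≈ 1.078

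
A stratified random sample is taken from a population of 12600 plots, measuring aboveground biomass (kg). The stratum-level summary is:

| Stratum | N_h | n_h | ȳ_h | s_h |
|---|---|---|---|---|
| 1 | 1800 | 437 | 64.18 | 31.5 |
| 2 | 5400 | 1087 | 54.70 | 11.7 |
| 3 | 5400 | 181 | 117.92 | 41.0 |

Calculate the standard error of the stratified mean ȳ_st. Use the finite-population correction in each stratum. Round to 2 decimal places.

SE(ȳ_st) ≈ 1.30

V̂(ȳ_st) = Σ W_h² (1 − n_h/N_h) s_h²/n_h, with W_h = N_h/N and N = 12600:
  stratum 1: (1800/12600)²·(1 − 437/1800)·31.5²/437 = 0.0350887
  stratum 2: (5400/12600)²·(1 − 1087/5400)·11.7²/1087 = 0.0184746
  stratum 3: (5400/12600)²·(1 − 181/5400)·41.0²/181 = 1.64865
V̂(ȳ_st) = 1.70222
SE(ȳ_st) = √1.70222 = 1.30469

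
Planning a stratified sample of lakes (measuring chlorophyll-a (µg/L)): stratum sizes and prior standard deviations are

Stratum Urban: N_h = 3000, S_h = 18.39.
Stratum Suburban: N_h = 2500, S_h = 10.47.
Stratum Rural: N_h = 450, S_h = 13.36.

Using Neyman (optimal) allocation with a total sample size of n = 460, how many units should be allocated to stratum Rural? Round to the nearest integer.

Neyman allocation: n_h = n · N_h S_h / Σ N_i S_i, with n = 460.
  stratum Urban: N_h·S_h = 3000·18.39 = 55170.00
  stratum Suburban: N_h·S_h = 2500·10.47 = 26175.00
  stratum Rural: N_h·S_h = 450·13.36 = 6012.00
Σ N_h S_h = 87357.00
n for stratum Rural = 460·6012.00/87357.00 = 31.658 → 32

32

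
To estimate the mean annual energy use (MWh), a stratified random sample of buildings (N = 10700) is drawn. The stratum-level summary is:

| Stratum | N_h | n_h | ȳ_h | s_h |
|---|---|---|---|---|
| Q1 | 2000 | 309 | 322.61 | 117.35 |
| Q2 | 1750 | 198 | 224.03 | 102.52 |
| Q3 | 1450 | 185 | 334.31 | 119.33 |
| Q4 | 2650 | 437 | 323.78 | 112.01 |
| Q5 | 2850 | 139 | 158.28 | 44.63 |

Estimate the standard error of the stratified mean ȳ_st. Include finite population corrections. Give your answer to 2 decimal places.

SE(ȳ_st) ≈ 2.50

V̂(ȳ_st) = Σ W_h² (1 − n_h/N_h) s_h²/n_h, with W_h = N_h/N and N = 10700:
  stratum Q1: (2000/10700)²·(1 − 309/2000)·117.35²/309 = 1.31648
  stratum Q2: (1750/10700)²·(1 − 198/1750)·102.52²/198 = 1.25926
  stratum Q3: (1450/10700)²·(1 − 185/1450)·119.33²/185 = 1.23316
  stratum Q4: (2650/10700)²·(1 − 437/2650)·112.01²/437 = 1.47059
  stratum Q5: (2850/10700)²·(1 − 139/2850)·44.63²/139 = 0.967043
V̂(ȳ_st) = 6.24653
SE(ȳ_st) = √6.24653 = 2.49931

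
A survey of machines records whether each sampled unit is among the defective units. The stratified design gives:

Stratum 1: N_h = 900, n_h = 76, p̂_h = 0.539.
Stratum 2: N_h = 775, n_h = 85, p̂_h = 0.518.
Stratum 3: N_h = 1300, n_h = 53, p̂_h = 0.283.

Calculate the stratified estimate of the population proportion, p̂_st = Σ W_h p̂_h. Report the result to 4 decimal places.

p̂_st ≈ 0.4217

N = 2975; stratum weights W_h = N_h/N.
p̂_st = Σ W_h p̂_h = (900·0.539 + 775·0.518 + 1300·0.283)/2975 = 0.42166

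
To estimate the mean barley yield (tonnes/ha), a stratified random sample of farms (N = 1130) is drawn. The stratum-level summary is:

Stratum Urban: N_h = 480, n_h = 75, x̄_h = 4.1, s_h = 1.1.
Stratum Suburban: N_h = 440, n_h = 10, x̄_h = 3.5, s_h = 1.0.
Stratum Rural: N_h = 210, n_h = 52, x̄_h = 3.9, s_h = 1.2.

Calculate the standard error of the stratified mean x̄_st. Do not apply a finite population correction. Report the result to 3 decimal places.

SE(x̄_st) ≈ 0.138

V̂(x̄_st) = Σ W_h² s_h²/n_h, with W_h = N_h/N and N = 1130:
  stratum Urban: (480/1130)²·1.1²/75 = 0.00291105
  stratum Suburban: (440/1130)²·1.0²/10 = 0.0151617
  stratum Rural: (210/1130)²·1.2²/52 = 0.000956403
V̂(x̄_st) = 0.0190292
SE(x̄_st) = √0.0190292 = 0.137946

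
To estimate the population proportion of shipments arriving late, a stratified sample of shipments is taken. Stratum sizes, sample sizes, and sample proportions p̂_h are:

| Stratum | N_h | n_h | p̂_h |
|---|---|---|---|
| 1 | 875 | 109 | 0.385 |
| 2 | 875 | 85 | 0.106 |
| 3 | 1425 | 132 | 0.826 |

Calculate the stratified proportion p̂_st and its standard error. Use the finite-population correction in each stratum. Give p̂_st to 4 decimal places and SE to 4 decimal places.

N = 3175; stratum weights W_h = N_h/N.
p̂_st = Σ W_h p̂_h = (875·0.385 + 875·0.106 + 1425·0.826)/3175 = 0.50604
V̂(p̂_st) = Σ W_h² (1 − n_h/N_h) p̂_h(1−p̂_h)/(n_h−1):
  stratum 1: (875/3175)²·(1 − 109/875)·0.385·0.615/108 = 0.000145768
  stratum 2: (875/3175)²·(1 − 85/875)·0.106·0.894/84 = 7.73592e-05
  stratum 3: (1425/3175)²·(1 − 132/1425)·0.826·0.174/131 = 0.000200532
V̂(p̂_st) = 0.000423659; SE = √V̂ = 0.020583

p̂_st ≈ 0.5060, SE ≈ 0.0206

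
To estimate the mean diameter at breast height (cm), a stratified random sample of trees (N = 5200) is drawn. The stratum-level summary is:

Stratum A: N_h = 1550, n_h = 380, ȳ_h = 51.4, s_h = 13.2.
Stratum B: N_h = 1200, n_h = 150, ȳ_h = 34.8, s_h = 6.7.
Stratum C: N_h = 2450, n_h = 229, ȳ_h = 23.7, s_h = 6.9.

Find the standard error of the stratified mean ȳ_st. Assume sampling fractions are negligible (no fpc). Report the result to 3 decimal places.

V̂(ȳ_st) = Σ W_h² s_h²/n_h, with W_h = N_h/N and N = 5200:
  stratum A: (1550/5200)²·13.2²/380 = 0.04074
  stratum B: (1200/5200)²·6.7²/150 = 0.0159373
  stratum C: (2450/5200)²·6.9²/229 = 0.0461518
V̂(ȳ_st) = 0.102829
SE(ȳ_st) = √0.102829 = 0.32067

SE(ȳ_st) ≈ 0.321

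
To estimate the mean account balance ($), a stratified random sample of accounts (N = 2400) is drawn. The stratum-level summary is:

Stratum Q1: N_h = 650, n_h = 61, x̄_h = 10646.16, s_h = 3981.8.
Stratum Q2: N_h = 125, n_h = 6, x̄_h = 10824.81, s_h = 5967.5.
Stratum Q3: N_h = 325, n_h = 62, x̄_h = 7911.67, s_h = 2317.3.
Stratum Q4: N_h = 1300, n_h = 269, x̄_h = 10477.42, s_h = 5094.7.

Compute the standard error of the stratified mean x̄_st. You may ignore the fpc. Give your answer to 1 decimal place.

V̂(x̄_st) = Σ W_h² s_h²/n_h, with W_h = N_h/N and N = 2400:
  stratum Q1: (650/2400)²·3981.8²/61 = 19064.8
  stratum Q2: (125/2400)²·5967.5²/6 = 16100.2
  stratum Q3: (325/2400)²·2317.3²/62 = 1588.24
  stratum Q4: (1300/2400)²·5094.7²/269 = 28310.6
V̂(x̄_st) = 65063.9
SE(x̄_st) = √65063.9 = 255.076

SE(x̄_st) ≈ 255.1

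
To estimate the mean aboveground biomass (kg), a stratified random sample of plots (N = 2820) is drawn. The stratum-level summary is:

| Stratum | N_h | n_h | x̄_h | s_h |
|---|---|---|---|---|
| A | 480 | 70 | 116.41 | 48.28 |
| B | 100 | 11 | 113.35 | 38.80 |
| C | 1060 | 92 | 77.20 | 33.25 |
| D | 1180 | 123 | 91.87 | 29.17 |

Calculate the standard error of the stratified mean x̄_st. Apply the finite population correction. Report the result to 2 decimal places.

V̂(x̄_st) = Σ W_h² (1 − n_h/N_h) s_h²/n_h, with W_h = N_h/N and N = 2820:
  stratum A: (480/2820)²·(1 − 70/480)·48.28²/70 = 0.824069
  stratum B: (100/2820)²·(1 − 11/100)·38.80²/11 = 0.153166
  stratum C: (1060/2820)²·(1 − 92/1060)·33.25²/92 = 1.55052
  stratum D: (1180/2820)²·(1 − 123/1180)·29.17²/123 = 1.08499
V̂(x̄_st) = 3.61275
SE(x̄_st) = √3.61275 = 1.90072

SE(x̄_st) ≈ 1.90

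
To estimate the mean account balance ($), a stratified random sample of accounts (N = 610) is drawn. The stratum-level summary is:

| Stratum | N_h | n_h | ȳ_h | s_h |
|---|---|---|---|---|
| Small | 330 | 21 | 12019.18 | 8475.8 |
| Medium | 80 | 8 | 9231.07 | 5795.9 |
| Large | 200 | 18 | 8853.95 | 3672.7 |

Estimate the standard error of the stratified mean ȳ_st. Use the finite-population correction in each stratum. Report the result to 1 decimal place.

SE(ȳ_st) ≈ 1037.2

V̂(ȳ_st) = Σ W_h² (1 − n_h/N_h) s_h²/n_h, with W_h = N_h/N and N = 610:
  stratum Small: (330/610)²·(1 − 21/330)·8475.8²/21 = 937465
  stratum Medium: (80/610)²·(1 − 8/80)·5795.9²/8 = 65000.2
  stratum Large: (200/610)²·(1 − 18/200)·3672.7²/18 = 73306.1
V̂(ȳ_st) = 1.07577e+06
SE(ȳ_st) = √1.07577e+06 = 1037.19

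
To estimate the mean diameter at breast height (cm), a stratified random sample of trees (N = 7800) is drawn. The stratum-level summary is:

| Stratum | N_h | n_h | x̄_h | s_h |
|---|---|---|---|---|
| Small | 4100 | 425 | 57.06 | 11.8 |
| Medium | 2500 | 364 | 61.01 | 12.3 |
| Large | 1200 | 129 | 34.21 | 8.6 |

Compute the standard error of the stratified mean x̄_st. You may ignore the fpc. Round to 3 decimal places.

SE(x̄_st) ≈ 0.383

V̂(x̄_st) = Σ W_h² s_h²/n_h, with W_h = N_h/N and N = 7800:
  stratum Small: (4100/7800)²·11.8²/425 = 0.0905219
  stratum Medium: (2500/7800)²·12.3²/364 = 0.0426972
  stratum Large: (1200/7800)²·8.6²/129 = 0.01357
V̂(x̄_st) = 0.146789
SE(x̄_st) = √0.146789 = 0.383131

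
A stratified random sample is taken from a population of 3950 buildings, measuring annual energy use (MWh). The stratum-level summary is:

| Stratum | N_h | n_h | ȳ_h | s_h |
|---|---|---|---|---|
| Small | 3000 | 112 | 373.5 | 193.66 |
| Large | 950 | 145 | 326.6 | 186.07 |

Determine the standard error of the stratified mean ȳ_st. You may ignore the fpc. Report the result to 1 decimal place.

V̂(ȳ_st) = Σ W_h² s_h²/n_h, with W_h = N_h/N and N = 3950:
  stratum Small: (3000/3950)²·193.66²/112 = 193.157
  stratum Large: (950/3950)²·186.07²/145 = 13.8114
V̂(ȳ_st) = 206.968
SE(ȳ_st) = √206.968 = 14.3864

SE(ȳ_st) ≈ 14.4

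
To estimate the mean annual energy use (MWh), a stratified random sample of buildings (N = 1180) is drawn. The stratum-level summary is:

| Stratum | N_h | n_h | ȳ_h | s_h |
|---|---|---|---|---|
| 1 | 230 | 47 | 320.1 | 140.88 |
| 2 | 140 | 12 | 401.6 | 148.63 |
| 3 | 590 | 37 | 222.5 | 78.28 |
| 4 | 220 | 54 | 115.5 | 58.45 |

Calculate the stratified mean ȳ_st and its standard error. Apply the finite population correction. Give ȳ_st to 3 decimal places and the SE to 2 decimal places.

ȳ_st = Σ W_h ȳ_h = (230·320.1 + 140·401.6 + 590·222.5 + 220·115.5)/1180 = 242.82373
V̂(ȳ_st) = Σ W_h² (1 − n_h/N_h) s_h²/n_h, with W_h = N_h/N and N = 1180:
  stratum 1: (230/1180)²·(1 − 47/230)·140.88²/47 = 12.7649
  stratum 2: (140/1180)²·(1 − 12/140)·148.63²/12 = 23.6922
  stratum 3: (590/1180)²·(1 − 37/590)·78.28²/37 = 38.8073
  stratum 4: (220/1180)²·(1 − 54/220)·58.45²/54 = 1.65937
V̂(ȳ_st) = 76.9237
SE(ȳ_st) = √76.9237 = 8.77062

ȳ_st ≈ 242.824, SE ≈ 8.77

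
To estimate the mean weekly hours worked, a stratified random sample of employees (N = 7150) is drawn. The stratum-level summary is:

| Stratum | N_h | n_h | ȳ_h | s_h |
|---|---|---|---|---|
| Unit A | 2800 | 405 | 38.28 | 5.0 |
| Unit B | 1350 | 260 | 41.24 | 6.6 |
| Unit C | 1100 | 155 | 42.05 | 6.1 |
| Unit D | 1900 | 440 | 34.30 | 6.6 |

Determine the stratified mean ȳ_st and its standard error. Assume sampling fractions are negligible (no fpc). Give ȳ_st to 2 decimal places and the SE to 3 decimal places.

ȳ_st = Σ W_h ȳ_h = (2800·38.28 + 1350·41.24 + 1100·42.05 + 1900·34.30)/7150 = 38.36126
V̂(ȳ_st) = Σ W_h² s_h²/n_h, with W_h = N_h/N and N = 7150:
  stratum Unit A: (2800/7150)²·5.0²/405 = 0.00946649
  stratum Unit B: (1350/7150)²·6.6²/260 = 0.00597269
  stratum Unit C: (1100/7150)²·6.1²/155 = 0.005682
  stratum Unit D: (1900/7150)²·6.6²/440 = 0.00699086
V̂(ȳ_st) = 0.028112
SE(ȳ_st) = √0.028112 = 0.167666

ȳ_st ≈ 38.36, SE ≈ 0.168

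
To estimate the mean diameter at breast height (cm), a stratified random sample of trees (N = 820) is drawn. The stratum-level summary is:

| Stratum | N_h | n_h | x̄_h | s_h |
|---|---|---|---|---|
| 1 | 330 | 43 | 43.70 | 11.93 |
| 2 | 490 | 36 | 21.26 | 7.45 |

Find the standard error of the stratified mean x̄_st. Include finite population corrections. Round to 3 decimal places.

SE(x̄_st) ≈ 0.988

V̂(x̄_st) = Σ W_h² (1 − n_h/N_h) s_h²/n_h, with W_h = N_h/N and N = 820:
  stratum 1: (330/820)²·(1 − 43/330)·11.93²/43 = 0.466209
  stratum 2: (490/820)²·(1 − 36/490)·7.45²/36 = 0.510075
V̂(x̄_st) = 0.976284
SE(x̄_st) = √0.976284 = 0.988071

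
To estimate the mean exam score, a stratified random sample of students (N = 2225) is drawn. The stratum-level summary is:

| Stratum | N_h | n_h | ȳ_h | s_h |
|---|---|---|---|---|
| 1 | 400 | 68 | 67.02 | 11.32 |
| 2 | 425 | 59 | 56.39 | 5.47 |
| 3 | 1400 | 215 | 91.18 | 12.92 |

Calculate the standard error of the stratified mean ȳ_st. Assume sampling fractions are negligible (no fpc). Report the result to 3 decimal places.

V̂(ȳ_st) = Σ W_h² s_h²/n_h, with W_h = N_h/N and N = 2225:
  stratum 1: (400/2225)²·11.32²/68 = 0.0609037
  stratum 2: (425/2225)²·5.47²/59 = 0.0185029
  stratum 3: (1400/2225)²·12.92²/215 = 0.307385
V̂(ȳ_st) = 0.386792
SE(ȳ_st) = √0.386792 = 0.621926

SE(ȳ_st) ≈ 0.622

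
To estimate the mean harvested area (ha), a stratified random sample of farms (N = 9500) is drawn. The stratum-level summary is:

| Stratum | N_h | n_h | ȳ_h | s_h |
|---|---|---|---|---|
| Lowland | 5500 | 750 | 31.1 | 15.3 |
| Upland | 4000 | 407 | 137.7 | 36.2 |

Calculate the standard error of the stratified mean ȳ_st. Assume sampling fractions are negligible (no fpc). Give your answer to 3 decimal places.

V̂(ȳ_st) = Σ W_h² s_h²/n_h, with W_h = N_h/N and N = 9500:
  stratum Lowland: (5500/9500)²·15.3²/750 = 0.104616
  stratum Upland: (4000/9500)²·36.2²/407 = 0.570815
V̂(ȳ_st) = 0.675432
SE(ȳ_st) = √0.675432 = 0.821846

SE(ȳ_st) ≈ 0.822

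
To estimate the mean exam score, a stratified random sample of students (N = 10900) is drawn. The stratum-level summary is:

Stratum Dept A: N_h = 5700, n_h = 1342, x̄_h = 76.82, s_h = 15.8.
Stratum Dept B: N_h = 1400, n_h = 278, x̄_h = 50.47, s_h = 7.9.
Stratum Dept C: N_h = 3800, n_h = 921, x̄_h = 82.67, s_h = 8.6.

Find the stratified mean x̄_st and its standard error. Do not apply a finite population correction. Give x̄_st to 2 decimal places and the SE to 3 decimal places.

x̄_st = Σ W_h x̄_h = (5700·76.82 + 1400·50.47 + 3800·82.67)/10900 = 75.47505
V̂(x̄_st) = Σ W_h² s_h²/n_h, with W_h = N_h/N and N = 10900:
  stratum Dept A: (5700/10900)²·15.8²/1342 = 0.0508696
  stratum Dept B: (1400/10900)²·7.9²/278 = 0.0037035
  stratum Dept C: (3800/10900)²·8.6²/921 = 0.00976004
V̂(x̄_st) = 0.0643331
SE(x̄_st) = √0.0643331 = 0.25364

x̄_st ≈ 75.48, SE ≈ 0.254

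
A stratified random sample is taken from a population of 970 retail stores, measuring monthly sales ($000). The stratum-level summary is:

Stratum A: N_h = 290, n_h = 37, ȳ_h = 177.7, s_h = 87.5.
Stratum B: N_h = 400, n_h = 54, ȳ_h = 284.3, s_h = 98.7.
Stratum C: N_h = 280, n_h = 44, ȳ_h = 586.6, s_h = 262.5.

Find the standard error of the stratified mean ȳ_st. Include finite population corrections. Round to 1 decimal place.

SE(ȳ_st) ≈ 12.4

V̂(ȳ_st) = Σ W_h² (1 − n_h/N_h) s_h²/n_h, with W_h = N_h/N and N = 970:
  stratum A: (290/970)²·(1 − 37/290)·87.5²/37 = 16.1358
  stratum B: (400/970)²·(1 − 54/400)·98.7²/54 = 26.5359
  stratum C: (280/970)²·(1 − 44/280)·262.5²/44 = 109.985
V̂(ȳ_st) = 152.656
SE(ȳ_st) = √152.656 = 12.3554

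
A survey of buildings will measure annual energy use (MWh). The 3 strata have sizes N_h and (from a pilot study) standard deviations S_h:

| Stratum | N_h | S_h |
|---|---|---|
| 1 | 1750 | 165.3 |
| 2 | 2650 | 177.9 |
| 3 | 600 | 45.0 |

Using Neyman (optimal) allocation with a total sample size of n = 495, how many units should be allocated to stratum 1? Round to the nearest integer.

182

Neyman allocation: n_h = n · N_h S_h / Σ N_i S_i, with n = 495.
  stratum 1: N_h·S_h = 1750·165.3 = 289275.00
  stratum 2: N_h·S_h = 2650·177.9 = 471435.00
  stratum 3: N_h·S_h = 600·45.0 = 27000.00
Σ N_h S_h = 787710.00
n for stratum 1 = 495·289275.00/787710.00 = 181.782 → 182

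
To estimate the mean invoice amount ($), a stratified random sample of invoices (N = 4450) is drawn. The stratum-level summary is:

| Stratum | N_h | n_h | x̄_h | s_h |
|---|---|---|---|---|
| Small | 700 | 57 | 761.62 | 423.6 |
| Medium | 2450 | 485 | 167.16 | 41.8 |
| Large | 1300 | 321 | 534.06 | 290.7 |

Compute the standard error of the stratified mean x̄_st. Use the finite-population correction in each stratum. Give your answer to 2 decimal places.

SE(x̄_st) ≈ 9.45

V̂(x̄_st) = Σ W_h² (1 − n_h/N_h) s_h²/n_h, with W_h = N_h/N and N = 4450:
  stratum Small: (700/4450)²·(1 − 57/700)·423.6²/57 = 71.5527
  stratum Medium: (2450/4450)²·(1 − 485/2450)·41.8²/485 = 0.875829
  stratum Large: (1300/4450)²·(1 − 321/1300)·290.7²/321 = 16.9196
V̂(x̄_st) = 89.3482
SE(x̄_st) = √89.3482 = 9.45242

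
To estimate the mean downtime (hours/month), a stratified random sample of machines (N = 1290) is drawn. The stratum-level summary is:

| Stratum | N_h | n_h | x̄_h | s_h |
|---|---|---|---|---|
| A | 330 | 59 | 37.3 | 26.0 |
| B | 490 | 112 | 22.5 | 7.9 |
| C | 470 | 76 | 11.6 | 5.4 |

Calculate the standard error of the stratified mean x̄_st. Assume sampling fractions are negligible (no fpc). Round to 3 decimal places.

SE(x̄_st) ≈ 0.939

V̂(x̄_st) = Σ W_h² s_h²/n_h, with W_h = N_h/N and N = 1290:
  stratum A: (330/1290)²·26.0²/59 = 0.749796
  stratum B: (490/1290)²·7.9²/112 = 0.0803987
  stratum C: (470/1290)²·5.4²/76 = 0.0509319
V̂(x̄_st) = 0.881127
SE(x̄_st) = √0.881127 = 0.938683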